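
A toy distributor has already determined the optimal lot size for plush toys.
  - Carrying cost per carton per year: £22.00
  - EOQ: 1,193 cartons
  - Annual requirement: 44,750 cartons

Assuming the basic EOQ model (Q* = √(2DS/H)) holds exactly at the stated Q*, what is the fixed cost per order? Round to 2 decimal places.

EOQ relation: Q² = 2DS/H, so rearrange for the unknown.
S = Q²H / (2D) = 1,193² × 22 / (2 × 44,750) = 349.8489

£349.85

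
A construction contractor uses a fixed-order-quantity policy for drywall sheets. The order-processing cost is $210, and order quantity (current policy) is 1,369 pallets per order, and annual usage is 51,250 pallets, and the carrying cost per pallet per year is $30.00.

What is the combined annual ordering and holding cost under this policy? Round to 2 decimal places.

Ordering: D/Q × S = 51,250/1,369 × $210 = $7,861.58
Holding:  Q/2 × H = 1,369/2 × $30 = $20,535.00
Total = $7,861.58 + $20,535.00 = $28,396.58

$28,396.58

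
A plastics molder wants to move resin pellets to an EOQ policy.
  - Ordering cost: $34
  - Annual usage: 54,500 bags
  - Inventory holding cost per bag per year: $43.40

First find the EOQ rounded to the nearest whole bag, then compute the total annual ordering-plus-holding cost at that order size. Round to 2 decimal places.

$12,682.29

2DS/H = 2·54,500·34/43.4 = 85,391.71
EOQ = √85,391.71 ≈ 292.22 → Q = 292 bags
Orders/yr = 54,500/292 = 186.644; ordering cost = 186.644 × $34 = $6,345.89
Average inventory = 292/2 = 146; holding cost = 146 × $43.4 = $6,336.40
Total = $6,345.89 + $6,336.40 = $12,682.29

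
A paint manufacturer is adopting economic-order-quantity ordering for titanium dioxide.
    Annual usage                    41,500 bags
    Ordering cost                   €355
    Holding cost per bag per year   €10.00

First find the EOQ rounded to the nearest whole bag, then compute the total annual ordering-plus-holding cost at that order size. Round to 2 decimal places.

€17,165.37

Optimal lot size Q* = (2 × 41,500 × €355 / €10)^½ ≈ 1,716.54 → Q = 1,717 bags
Orders/yr = 41,500/1,717 = 24.170; ordering cost = 24.170 × €355 = €8,580.37
Average inventory = 1,717/2 = 858.5; holding cost = 858.5 × €10 = €8,585.00
Total = €8,580.37 + €8,585.00 = €17,165.37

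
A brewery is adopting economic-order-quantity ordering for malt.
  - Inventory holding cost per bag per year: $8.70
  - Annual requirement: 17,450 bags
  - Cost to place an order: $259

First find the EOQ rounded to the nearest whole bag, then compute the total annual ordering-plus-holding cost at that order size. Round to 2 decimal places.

$8,867.93

EOQ = √(2DS/H) = √(2 × 17,450 × 259 / 8.7)
    = √(1,038,977.01) ≈ 1,019.30 → Q = 1,019 bags
Annual ordering cost = (D/Q)·S = (17,450/1,019) × 259 = $4,435.28
Annual holding cost  = (Q/2)·H = (1,019/2) × 8.7 = $4,432.65
Total = $4,435.28 + $4,432.65 = $8,867.93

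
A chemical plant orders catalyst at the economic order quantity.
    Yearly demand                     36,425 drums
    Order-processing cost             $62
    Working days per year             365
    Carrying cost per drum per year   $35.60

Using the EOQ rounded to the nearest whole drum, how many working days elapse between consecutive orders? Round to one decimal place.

EOQ = √(2DS/H) = √(2 × 36,425 × 62 / 35.6)
    = √(126,873.60) ≈ 356.19 → Q = 356 drums
Cycle time = (working days × Q)/D = (365 × 356) / 36,425 = 3.567 days

3.6 days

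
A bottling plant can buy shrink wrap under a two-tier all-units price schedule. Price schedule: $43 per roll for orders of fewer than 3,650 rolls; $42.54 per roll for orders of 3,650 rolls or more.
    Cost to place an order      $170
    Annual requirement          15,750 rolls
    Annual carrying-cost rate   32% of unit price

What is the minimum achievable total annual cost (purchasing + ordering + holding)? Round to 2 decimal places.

H₁ = 32%×$43 = $13.7600;  H₂ = 32%×$42.54 = $13.6128
EOQ₁ = √(2×15,750×170/13.7600) = 623.84  (< 3,650, feasible at tier 1)
EOQ₂ = √(2×15,750×170/13.6128) = 627.20  (< 3,650 → use Q = 3,650 at tier-2 price)
TC(tier 1 (EOQ₁), Q≈623.8) = $685,833.99
TC(tier 2, Q≈3,650.0) = $695,581.92
Minimum at tier 1 (EOQ₁): $685,833.99

$685,833.99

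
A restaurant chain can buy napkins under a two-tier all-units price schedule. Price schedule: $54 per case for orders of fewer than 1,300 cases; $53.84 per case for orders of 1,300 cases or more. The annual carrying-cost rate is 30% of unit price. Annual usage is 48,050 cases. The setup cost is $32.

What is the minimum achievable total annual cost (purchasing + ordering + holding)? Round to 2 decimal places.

H₁ = 30%×$54 = $16.2000;  H₂ = 30%×$53.84 = $16.1520
EOQ₁ = √(2×48,050×32/16.2000) = 435.69  (< 1,300, feasible at tier 1)
EOQ₂ = √(2×48,050×32/16.1520) = 436.34  (< 1,300 → use Q = 1,300 at tier-2 price)
TC(tier 1 (EOQ₁), Q≈435.7) = $2,601,758.20
TC(tier 2, Q≈1,300.0) = $2,598,693.57
Minimum at tier 2: $2,598,693.57

$2,598,693.57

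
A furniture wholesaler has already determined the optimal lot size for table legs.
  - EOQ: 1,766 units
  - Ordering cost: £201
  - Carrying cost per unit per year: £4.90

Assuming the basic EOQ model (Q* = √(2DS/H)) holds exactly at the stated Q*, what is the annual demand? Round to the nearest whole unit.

From Q* = √(2DS/H) ⇒ Q*² = 2DS/H.
D = Q²H / (2S) = 1,766² × 4.9 / (2 × 201) = 38,014.69

38,015 units per year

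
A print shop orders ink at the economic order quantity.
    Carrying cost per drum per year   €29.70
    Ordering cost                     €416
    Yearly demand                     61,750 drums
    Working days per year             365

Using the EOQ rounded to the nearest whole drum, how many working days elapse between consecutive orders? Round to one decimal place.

7.8 days

Q* = √(2·D·S / H) = √(2·61,750·416 / 29.7) = √1,729,831.6 ≈ 1,315.23 → Q = 1,315 drums
T = Q/D × 365 days = 1,315/61,750 × 365 = 7.773 days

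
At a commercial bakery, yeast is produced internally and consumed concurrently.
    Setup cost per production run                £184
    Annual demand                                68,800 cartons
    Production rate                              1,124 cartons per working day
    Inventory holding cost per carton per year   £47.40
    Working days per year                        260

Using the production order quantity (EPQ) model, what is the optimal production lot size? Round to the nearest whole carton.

836 cartons

Daily demand d = 68,800/260 = 264.615; p = 1124; 1 − d/p = 0.76458
EPQ = √(2DS / (H(1 − d/p)))
    = √(2 × 68,800 × 184 / (47.4 × 0.76458)) ≈ 835.83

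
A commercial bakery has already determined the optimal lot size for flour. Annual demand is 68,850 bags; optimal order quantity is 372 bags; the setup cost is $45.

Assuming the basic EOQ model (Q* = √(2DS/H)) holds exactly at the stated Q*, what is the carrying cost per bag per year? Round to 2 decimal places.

EOQ relation: Q² = 2DS/H, so rearrange for the unknown.
H = 2DS / Q² = 2 × 68,850 × 45 / 372² = 44.7776

$44.78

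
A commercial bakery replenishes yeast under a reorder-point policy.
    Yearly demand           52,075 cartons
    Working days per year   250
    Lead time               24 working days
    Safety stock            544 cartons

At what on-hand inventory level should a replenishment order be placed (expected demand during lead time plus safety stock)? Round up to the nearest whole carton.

Daily demand d = 52,075 / 250 = 208.300 cartons/day
Demand during lead time = 208.300 × 24 = 4,999.20
Reorder point = 4,999.20 + 544 = 5,543.20 → round up

5,544 cartons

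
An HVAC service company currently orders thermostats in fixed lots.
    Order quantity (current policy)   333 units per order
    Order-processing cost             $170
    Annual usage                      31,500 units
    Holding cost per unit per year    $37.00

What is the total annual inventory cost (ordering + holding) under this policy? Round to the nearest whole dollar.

$22,242

Annual ordering cost = (D/Q)·S = (31,500/333) × 170 = $16,081.08
Annual holding cost  = (Q/2)·H = (333/2) × 37 = $6,160.50
Total = $16,081.08 + $6,160.50 = $22,241.58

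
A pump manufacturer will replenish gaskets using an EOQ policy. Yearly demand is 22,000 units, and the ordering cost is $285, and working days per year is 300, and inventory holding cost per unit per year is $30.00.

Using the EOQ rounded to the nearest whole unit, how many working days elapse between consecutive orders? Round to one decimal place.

8.8 days

Q* = √(2·D·S / H) = √(2·22,000·285 / 30) = √418,000.0 ≈ 646.53 → Q = 647 units
Cycle time = (working days × Q)/D = (300 × 647) / 22,000 = 8.823 days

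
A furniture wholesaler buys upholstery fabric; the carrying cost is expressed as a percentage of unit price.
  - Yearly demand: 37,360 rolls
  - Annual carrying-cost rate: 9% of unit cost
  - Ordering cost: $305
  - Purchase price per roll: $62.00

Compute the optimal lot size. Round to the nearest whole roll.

2,021 rolls

Holding cost per roll per year: H = 9% × $62 = $5.5800
2DS/H = 2·37,360·305/5.58 = 4,084,157.71
EOQ = √4,084,157.71 ≈ 2,020.93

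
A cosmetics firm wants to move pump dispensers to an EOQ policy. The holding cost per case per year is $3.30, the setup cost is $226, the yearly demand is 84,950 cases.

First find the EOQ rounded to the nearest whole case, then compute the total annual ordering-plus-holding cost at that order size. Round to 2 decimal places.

EOQ = √(2DS/H) = √(2 × 84,950 × 226 / 3.3)
    = √(11,635,575.76) ≈ 3,411.10 → Q = 3,411 cases
Orders/yr = 84,950/3,411 = 24.905; ordering cost = 24.905 × $226 = $5,628.47
Average inventory = 3,411/2 = 1705.5; holding cost = 1705.5 × $3.3 = $5,628.15
Total = $5,628.47 + $5,628.15 = $11,256.62

$11,256.62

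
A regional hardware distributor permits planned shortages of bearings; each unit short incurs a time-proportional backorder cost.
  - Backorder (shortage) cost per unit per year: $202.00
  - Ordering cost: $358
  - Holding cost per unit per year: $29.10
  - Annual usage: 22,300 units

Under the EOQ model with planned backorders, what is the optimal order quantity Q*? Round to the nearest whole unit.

792 units

Q* = √(2DS/H) · √((H + b)/b)
   = √(2 × 22,300 × 358 / 29.1) · √((29.1 + 202) / 202)
   = 740.734 × 1.0696 ≈ 792.29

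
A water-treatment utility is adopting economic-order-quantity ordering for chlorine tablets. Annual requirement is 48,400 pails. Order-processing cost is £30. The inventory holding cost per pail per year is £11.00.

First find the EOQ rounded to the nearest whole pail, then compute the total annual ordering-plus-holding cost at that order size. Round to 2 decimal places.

£5,651.90

Q* = √(2·D·S / H) = √(2·48,400·30 / 11) = √264,000.0 ≈ 513.81 → Q = 514 pails
Ordering: D/Q × S = 48,400/514 × £30 = £2,824.90
Holding:  Q/2 × H = 514/2 × £11 = £2,827.00
Total = £2,824.90 + £2,827.00 = £5,651.90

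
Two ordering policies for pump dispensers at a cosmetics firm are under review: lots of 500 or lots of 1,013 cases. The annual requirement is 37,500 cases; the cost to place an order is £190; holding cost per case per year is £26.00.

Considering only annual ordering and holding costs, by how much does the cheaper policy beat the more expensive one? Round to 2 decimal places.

£547.44

TC(Q) = (D/Q)S + (Q/2)H
TC(500) = (37,500/500)×190 + (500/2)×26 = £20,750.00
TC(1,013) = (37,500/1,013)×190 + (1,013/2)×26 = £20,202.56
Lots of 1,013 are cheaper by £547.44.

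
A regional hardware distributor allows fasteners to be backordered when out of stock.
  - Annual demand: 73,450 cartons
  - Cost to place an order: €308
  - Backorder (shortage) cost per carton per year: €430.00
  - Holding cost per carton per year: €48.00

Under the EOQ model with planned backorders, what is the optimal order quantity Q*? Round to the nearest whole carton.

Q* = √(2DS/H) · √((H + b)/b)
   = √(2 × 73,450 × 308 / 48) · √((48 + 430) / 430)
   = 970.880 × 1.0543 ≈ 1,023.64

1,024 cartons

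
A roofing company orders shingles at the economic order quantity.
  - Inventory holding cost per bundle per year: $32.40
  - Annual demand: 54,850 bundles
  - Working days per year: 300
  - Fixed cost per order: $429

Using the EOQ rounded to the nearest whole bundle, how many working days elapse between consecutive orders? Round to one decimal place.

6.6 days

2DS/H = 2·54,850·429/32.4 = 1,452,509.26
EOQ = √1,452,509.26 ≈ 1,205.20 → Q = 1,205 bundles
T = Q/D × 300 days = 1,205/54,850 × 300 = 6.591 days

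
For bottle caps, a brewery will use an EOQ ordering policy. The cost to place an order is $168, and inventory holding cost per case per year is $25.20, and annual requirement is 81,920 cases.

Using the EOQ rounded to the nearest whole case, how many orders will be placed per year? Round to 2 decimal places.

EOQ = √(2DS/H) = √(2 × 81,920 × 168 / 25.2)
    = √(1,092,266.67) ≈ 1,045.12 → Q = 1,045
N = D/Q = 81,920/1,045 ≈ 78.392 orders/yr

78.39 orders per year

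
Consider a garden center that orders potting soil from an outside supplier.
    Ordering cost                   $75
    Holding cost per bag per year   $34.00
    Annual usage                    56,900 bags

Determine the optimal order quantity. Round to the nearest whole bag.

2DS/H = 2·56,900·75/34 = 251,029.41
EOQ = √251,029.41 ≈ 501.03

501 bags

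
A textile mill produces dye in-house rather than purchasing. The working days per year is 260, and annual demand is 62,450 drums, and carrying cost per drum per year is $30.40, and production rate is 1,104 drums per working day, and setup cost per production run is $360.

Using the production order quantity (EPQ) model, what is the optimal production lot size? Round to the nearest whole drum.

d = 62,450/260 = 240.1923 drums/day;  effective holding cost H(1 − d/p) = 30.4·(1 − 240.1923/1104) = 23.78601
Q* = √(2DS / H_eff) = √(2·62,450·360 / 23.78601) ≈ 1,374.90

1,375 drums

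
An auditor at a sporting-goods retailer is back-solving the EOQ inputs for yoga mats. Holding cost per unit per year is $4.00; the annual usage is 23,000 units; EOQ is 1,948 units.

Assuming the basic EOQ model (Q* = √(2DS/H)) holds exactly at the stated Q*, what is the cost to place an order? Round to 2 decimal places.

$329.97

EOQ relation: Q² = 2DS/H, so rearrange for the unknown.
S = Q²H / (2D) = 1,948² × 4 / (2 × 23,000) = 329.9743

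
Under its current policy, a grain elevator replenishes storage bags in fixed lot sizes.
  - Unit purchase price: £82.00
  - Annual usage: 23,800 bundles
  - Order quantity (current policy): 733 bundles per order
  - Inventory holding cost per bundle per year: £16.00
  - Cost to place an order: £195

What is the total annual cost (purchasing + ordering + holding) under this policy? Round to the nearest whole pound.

£1,963,796

Orders/yr = 23,800/733 = 32.469; ordering cost = 32.469 × £195 = £6,331.51
Average inventory = 733/2 = 366.5; holding cost = 366.5 × £16 = £5,864.00
Purchase cost = D·C = 23,800 × 82 = £1,951,600.00
Total = £6,331.51 + £5,864.00 + £1,951,600.00 = £1,963,795.51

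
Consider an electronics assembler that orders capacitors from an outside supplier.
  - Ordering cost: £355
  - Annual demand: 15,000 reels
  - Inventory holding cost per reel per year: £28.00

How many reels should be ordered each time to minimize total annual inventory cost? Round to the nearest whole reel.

EOQ = √(2DS/H) = √(2 × 15,000 × 355 / 28)
    = √(380,357.14) ≈ 616.73

617 reels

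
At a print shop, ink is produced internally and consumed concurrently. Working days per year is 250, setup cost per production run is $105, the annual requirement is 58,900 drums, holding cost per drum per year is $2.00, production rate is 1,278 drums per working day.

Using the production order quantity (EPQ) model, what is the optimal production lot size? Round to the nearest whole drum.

2,754 drums

d = 58,900/250 = 235.6000 drums/day;  effective holding cost H(1 − d/p) = 2·(1 − 235.6000/1278) = 1.63130
Q* = √(2DS / H_eff) = √(2·58,900·105 / 1.63130) ≈ 2,753.60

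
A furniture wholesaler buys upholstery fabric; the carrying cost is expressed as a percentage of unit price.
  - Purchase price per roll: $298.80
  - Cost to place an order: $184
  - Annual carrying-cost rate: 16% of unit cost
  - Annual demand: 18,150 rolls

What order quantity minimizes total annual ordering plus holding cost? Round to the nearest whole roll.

374 rolls

H = i·C = 0.16 × $298.8 = $47.8080 per roll-year
2DS/H = 2·18,150·184/47.808 = 139,708.84
EOQ = √139,708.84 ≈ 373.78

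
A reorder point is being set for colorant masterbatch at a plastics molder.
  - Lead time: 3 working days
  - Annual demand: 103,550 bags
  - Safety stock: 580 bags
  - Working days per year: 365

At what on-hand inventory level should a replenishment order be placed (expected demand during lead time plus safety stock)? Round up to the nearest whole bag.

Daily demand d = 103,550 / 365 = 283.699 bags/day
Demand during lead time = 283.699 × 3 = 851.10
Reorder point = 851.10 + 580 = 1,431.10 → round up

1,432 bags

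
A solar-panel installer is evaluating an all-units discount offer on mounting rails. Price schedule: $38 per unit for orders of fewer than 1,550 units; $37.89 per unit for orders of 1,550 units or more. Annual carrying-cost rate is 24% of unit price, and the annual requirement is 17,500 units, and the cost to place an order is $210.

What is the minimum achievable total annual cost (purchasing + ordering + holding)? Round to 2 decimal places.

$672,493.51

H₁ = 24%×$38 = $9.1200;  H₂ = 24%×$37.89 = $9.0936
EOQ₁ = √(2×17,500×210/9.1200) = 897.73  (< 1,550, feasible at tier 1)
EOQ₂ = √(2×17,500×210/9.0936) = 899.03  (< 1,550 → use Q = 1,550 at tier-2 price)
TC(tier 1 (EOQ₁), Q≈897.7) = $673,187.31
TC(tier 2, Q≈1,550.0) = $672,493.51
Minimum at tier 2: $672,493.51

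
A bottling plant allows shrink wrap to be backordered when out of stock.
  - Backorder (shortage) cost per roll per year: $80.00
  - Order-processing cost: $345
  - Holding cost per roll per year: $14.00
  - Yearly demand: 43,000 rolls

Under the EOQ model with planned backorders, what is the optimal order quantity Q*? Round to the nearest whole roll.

1,578 rolls

Basic EOQ = √(2·43,000·345/14) = 1,455.777
Backorder adjustment √((H+b)/b) = √((14+80)/80) = 1.0840
Q* = 1,455.777 × 1.0840 ≈ 1,578.02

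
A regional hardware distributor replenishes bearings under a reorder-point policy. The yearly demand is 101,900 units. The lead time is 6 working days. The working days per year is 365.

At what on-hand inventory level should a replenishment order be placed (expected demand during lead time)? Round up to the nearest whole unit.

1,676 units

Daily demand d = 101,900 / 365 = 279.178 units/day
Demand during lead time = 279.178 × 6 = 1,675.07
Reorder point = 1,675.07 → round up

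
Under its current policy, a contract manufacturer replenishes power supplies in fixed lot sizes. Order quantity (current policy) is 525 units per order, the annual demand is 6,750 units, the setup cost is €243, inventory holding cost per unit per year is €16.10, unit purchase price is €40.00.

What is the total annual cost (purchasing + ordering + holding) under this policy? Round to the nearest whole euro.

€277,351

Annual ordering cost = (D/Q)·S = (6,750/525) × 243 = €3,124.29
Annual holding cost  = (Q/2)·H = (525/2) × 16.1 = €4,226.25
Purchase cost = D·C = 6,750 × 40 = €270,000.00
Total = €3,124.29 + €4,226.25 + €270,000.00 = €277,350.54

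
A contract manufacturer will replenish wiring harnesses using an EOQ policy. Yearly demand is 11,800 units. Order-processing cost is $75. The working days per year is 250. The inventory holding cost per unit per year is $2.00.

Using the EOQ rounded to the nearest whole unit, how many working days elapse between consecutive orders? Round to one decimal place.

Optimal lot size Q* = (2 × 11,800 × $75 / $2)^½ ≈ 940.74 → Q = 941 units
T = Q/D × 250 days = 941/11,800 × 250 = 19.936 days

19.9 days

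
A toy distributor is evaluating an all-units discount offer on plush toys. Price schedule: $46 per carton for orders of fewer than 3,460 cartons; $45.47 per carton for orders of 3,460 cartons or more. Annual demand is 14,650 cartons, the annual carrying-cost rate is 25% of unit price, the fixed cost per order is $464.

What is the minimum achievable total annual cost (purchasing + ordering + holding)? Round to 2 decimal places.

$686,403.79

H₁ = 25%×$46 = $11.5000;  H₂ = 25%×$45.47 = $11.3675
EOQ₁ = √(2×14,650×464/11.5000) = 1,087.29  (< 3,460, feasible at tier 1)
EOQ₂ = √(2×14,650×464/11.3675) = 1,093.60  (< 3,460 → use Q = 3,460 at tier-2 price)
TC(tier 1 (EOQ₁), Q≈1,087.3) = $686,403.79
TC(tier 2, Q≈3,460.0) = $687,765.90
Minimum at tier 1 (EOQ₁): $686,403.79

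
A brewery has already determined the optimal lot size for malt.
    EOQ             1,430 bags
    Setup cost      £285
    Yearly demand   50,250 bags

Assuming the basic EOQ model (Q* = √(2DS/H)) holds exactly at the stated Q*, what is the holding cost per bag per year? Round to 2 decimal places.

£14.01

Since Q* = (2DS/H)^½, squaring gives Q*²·H = 2DS.
H = 2DS / Q² = 2 × 50,250 × 285 / 1,430² = 14.0068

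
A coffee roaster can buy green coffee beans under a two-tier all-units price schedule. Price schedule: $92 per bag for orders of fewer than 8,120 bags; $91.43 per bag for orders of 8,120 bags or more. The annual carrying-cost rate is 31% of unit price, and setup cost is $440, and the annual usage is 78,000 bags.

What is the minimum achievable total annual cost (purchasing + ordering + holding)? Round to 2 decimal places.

H₁ = 31%×$92 = $28.5200;  H₂ = 31%×$91.43 = $28.3433
EOQ₁ = √(2×78,000×440/28.5200) = 1,551.36  (< 8,120, feasible at tier 1)
EOQ₂ = √(2×78,000×440/28.3433) = 1,556.19  (< 8,120 → use Q = 8,120 at tier-2 price)
TC(tier 1 (EOQ₁), Q≈1,551.4) = $7,220,244.92
TC(tier 2, Q≈8,120.0) = $7,250,840.40
Minimum at tier 1 (EOQ₁): $7,220,244.92

$7,220,244.92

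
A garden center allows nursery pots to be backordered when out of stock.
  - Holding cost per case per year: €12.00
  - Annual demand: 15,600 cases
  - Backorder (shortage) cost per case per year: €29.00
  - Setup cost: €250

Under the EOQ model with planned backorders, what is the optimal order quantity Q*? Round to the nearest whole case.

Q* = √(2DS/H) · √((H + b)/b)
   = √(2 × 15,600 × 250 / 12) · √((12 + 29) / 29)
   = 806.226 × 1.1890 ≈ 958.63

959 cases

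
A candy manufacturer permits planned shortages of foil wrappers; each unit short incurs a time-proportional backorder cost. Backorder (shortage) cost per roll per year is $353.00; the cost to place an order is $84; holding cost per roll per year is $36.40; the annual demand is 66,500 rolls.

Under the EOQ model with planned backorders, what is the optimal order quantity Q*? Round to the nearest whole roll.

582 rolls

Q* = √(2DS/H) · √((H + b)/b)
   = √(2 × 66,500 × 84 / 36.4) · √((36.4 + 353) / 353)
   = 554.006 × 1.0503 ≈ 581.87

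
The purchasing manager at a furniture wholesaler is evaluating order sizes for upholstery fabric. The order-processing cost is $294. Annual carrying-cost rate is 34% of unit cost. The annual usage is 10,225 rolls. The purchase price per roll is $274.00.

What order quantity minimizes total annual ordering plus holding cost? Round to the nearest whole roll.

254 rolls

H = i·C = 0.34 × $274 = $93.1600 per roll-year
EOQ = √(2DS/H) = √(2 × 10,225 × 294 / 93.16)
    = √(64,537.36) ≈ 254.04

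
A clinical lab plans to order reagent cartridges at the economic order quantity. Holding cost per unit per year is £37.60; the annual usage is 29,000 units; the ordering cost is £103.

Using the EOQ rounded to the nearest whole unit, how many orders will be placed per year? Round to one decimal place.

72.7 orders per year

Q* = √(2·D·S / H) = √(2·29,000·103 / 37.6) = √158,883.0 ≈ 398.60 → Q = 399
N = D/Q = 29,000/399 ≈ 72.682 orders/yr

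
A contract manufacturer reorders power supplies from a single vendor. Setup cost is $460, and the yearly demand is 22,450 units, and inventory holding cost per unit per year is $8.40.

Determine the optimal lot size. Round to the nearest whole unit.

2DS/H = 2·22,450·460/8.4 = 2,458,809.52
EOQ = √2,458,809.52 ≈ 1,568.06

1,568 units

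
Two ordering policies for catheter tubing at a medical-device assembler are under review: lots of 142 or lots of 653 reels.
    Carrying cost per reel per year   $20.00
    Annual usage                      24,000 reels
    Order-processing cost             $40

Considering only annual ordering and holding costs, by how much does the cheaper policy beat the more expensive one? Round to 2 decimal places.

TC(Q) = (D/Q)S + (Q/2)H
TC(142) = (24,000/142)×40 + (142/2)×20 = $8,180.56
TC(653) = (24,000/653)×40 + (653/2)×20 = $8,000.14
Lots of 653 are cheaper by $180.43.

$180.43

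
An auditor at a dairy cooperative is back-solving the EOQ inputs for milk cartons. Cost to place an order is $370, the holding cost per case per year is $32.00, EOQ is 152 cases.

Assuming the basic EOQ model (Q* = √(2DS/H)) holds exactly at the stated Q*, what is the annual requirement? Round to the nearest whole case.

EOQ relation: Q² = 2DS/H, so rearrange for the unknown.
D = Q²H / (2S) = 152² × 32 / (2 × 370) = 999.09

999 cases per year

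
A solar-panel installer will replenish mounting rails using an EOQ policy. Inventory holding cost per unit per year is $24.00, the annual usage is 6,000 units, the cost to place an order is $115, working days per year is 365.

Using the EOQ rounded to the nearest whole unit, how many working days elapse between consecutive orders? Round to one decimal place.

14.6 days

EOQ = √(2DS/H) = √(2 × 6,000 × 115 / 24)
    = √(57,500.00) ≈ 239.79 → Q = 240 units
Days between orders = 365 / (D/Q) = 365 / 25.000 ≈ 14.600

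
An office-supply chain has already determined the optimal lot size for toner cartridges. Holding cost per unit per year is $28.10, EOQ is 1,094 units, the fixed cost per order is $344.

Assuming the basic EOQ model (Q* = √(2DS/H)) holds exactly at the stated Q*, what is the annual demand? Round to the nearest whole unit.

From Q* = √(2DS/H) ⇒ Q*² = 2DS/H.
D = Q²H / (2S) = 1,094² × 28.1 / (2 × 344) = 48,882.40

48,882 units per year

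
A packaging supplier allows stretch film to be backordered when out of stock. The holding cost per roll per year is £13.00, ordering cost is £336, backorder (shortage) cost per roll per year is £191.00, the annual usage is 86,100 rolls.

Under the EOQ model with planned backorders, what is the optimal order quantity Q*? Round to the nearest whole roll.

Basic EOQ = √(2·86,100·336/13) = 2,109.670
Backorder adjustment √((H+b)/b) = √((13+191)/191) = 1.0335
Q* = 2,109.670 × 1.0335 ≈ 2,180.28

2,180 rolls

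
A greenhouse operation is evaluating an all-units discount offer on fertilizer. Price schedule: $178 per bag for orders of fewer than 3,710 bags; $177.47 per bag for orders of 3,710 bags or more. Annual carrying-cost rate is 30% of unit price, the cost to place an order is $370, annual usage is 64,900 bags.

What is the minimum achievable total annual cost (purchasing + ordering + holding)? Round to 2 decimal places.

H₁ = 30%×$178 = $53.4000;  H₂ = 30%×$177.47 = $53.2410
EOQ₁ = √(2×64,900×370/53.4000) = 948.35  (< 3,710, feasible at tier 1)
EOQ₂ = √(2×64,900×370/53.2410) = 949.76  (< 3,710 → use Q = 3,710 at tier-2 price)
TC(tier 1 (EOQ₁), Q≈948.3) = $11,602,841.77
TC(tier 2, Q≈3,710.0) = $11,623,037.56
Minimum at tier 1 (EOQ₁): $11,602,841.77

$11,602,841.77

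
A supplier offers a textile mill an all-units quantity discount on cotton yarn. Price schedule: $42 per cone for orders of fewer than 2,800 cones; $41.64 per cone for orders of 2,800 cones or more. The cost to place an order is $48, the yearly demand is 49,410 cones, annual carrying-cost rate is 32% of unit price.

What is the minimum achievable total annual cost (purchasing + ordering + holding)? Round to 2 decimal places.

H₁ = 32%×$42 = $13.4400;  H₂ = 32%×$41.64 = $13.3248
EOQ₁ = √(2×49,410×48/13.4400) = 594.08  (< 2,800, feasible at tier 1)
EOQ₂ = √(2×49,410×48/13.3248) = 596.64  (< 2,800 → use Q = 2,800 at tier-2 price)
TC(tier 1 (EOQ₁), Q≈594.1) = $2,083,204.41
TC(tier 2, Q≈2,800.0) = $2,076,934.15
Minimum at tier 2: $2,076,934.15

$2,076,934.15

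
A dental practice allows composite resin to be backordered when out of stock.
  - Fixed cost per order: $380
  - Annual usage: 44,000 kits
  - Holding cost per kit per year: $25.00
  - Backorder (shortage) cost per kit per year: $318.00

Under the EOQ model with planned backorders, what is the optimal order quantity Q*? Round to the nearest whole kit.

Q* = √(2DS/H) · √((H + b)/b)
   = √(2 × 44,000 × 380 / 25) · √((25 + 318) / 318)
   = 1,156.547 × 1.0386 ≈ 1,201.15

1,201 kits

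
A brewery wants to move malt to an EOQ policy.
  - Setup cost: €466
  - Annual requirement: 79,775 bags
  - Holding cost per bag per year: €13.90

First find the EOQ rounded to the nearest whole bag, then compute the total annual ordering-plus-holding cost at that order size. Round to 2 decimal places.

€32,147.62

2DS/H = 2·79,775·466/13.9 = 5,348,942.45
EOQ = √5,348,942.45 ≈ 2,312.78 → Q = 2,313 bags
Annual ordering cost = (D/Q)·S = (79,775/2,313) × 466 = €16,072.27
Annual holding cost  = (Q/2)·H = (2,313/2) × 13.9 = €16,075.35
Total = €16,072.27 + €16,075.35 = €32,147.62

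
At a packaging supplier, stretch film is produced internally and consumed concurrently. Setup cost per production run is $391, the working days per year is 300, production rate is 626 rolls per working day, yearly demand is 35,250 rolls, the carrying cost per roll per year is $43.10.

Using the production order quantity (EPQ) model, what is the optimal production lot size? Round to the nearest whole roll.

d = 35,250/300 = 117.5000 rolls/day;  effective holding cost H(1 − d/p) = 43.1·(1 − 117.5000/626) = 35.01014
Q* = √(2DS / H_eff) = √(2·35,250·391 / 35.01014) ≈ 887.33

887 rolls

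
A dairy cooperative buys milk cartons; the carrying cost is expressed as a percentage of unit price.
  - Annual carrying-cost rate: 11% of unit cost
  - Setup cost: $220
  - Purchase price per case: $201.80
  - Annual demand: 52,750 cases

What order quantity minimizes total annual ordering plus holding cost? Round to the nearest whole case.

H = i·C = 0.11 × $201.8 = $22.1980 per case-year
2DS/H = 2·52,750·220/22.198 = 1,045,589.69
EOQ = √1,045,589.69 ≈ 1,022.54

1,023 cases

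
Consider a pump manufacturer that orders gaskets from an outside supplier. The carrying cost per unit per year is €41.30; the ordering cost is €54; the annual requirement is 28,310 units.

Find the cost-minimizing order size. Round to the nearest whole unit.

272 units

Optimal lot size Q* = (2 × 28,310 × €54 / €41.3)^½ ≈ 272.09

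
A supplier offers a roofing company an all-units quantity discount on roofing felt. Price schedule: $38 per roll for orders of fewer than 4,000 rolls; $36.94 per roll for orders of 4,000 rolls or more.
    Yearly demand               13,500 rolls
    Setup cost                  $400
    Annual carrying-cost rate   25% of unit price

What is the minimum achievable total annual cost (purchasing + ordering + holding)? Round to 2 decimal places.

$518,510.00

H₁ = 25%×$38 = $9.5000;  H₂ = 25%×$36.94 = $9.2350
EOQ₁ = √(2×13,500×400/9.5000) = 1,066.23  (< 4,000, feasible at tier 1)
EOQ₂ = √(2×13,500×400/9.2350) = 1,081.42  (< 4,000 → use Q = 4,000 at tier-2 price)
TC(tier 1 (EOQ₁), Q≈1,066.2) = $523,129.17
TC(tier 2, Q≈4,000.0) = $518,510.00
Minimum at tier 2: $518,510.00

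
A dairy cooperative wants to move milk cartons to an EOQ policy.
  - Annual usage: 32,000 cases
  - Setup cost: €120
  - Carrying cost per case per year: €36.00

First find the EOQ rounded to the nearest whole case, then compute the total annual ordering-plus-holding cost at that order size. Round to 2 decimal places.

€16,627.69

2DS/H = 2·32,000·120/36 = 213,333.33
EOQ = √213,333.33 ≈ 461.88 → Q = 462 cases
Orders/yr = 32,000/462 = 69.264; ordering cost = 69.264 × €120 = €8,311.69
Average inventory = 462/2 = 231; holding cost = 231 × €36 = €8,316.00
Total = €8,311.69 + €8,316.00 = €16,627.69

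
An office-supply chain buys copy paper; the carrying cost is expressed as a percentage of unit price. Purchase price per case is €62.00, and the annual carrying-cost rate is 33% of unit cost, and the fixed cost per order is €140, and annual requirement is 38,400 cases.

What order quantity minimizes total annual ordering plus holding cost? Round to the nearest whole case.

H = i·C = 0.33 × €62 = €20.4600 per case-year
Optimal lot size Q* = (2 × 38,400 × €140 / €20.46)^½ ≈ 724.92

725 cases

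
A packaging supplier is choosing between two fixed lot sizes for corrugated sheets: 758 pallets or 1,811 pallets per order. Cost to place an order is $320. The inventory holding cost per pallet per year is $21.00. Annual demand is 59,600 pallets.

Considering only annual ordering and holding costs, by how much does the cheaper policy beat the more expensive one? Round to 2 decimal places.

For each Q, cost = (D/Q)·S + (Q/2)·H.
TC(758) = (59,600/758)×320 + (758/2)×21 = $33,119.95
TC(1,811) = (59,600/1,811)×320 + (1,811/2)×21 = $29,546.70
Lots of 1,811 are cheaper by $3,573.25.

$3,573.25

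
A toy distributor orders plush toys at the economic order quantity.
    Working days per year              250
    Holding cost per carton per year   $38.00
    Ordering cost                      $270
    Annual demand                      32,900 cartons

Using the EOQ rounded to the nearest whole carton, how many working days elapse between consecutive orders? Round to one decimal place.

5.2 days

EOQ = √(2DS/H) = √(2 × 32,900 × 270 / 38)
    = √(467,526.32) ≈ 683.76 → Q = 684 cartons
Cycle time = (working days × Q)/D = (250 × 684) / 32,900 = 5.198 days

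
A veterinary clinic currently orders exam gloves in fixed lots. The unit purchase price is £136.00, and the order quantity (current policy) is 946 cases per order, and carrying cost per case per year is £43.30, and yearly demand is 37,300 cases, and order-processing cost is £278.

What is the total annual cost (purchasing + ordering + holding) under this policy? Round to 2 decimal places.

Ordering: D/Q × S = 37,300/946 × £278 = £10,961.31
Holding:  Q/2 × H = 946/2 × £43.3 = £20,480.90
Purchase cost = D·C = 37,300 × 136 = £5,072,800.00
Total = £10,961.31 + £20,480.90 + £5,072,800.00 = £5,104,242.21

£5,104,242.21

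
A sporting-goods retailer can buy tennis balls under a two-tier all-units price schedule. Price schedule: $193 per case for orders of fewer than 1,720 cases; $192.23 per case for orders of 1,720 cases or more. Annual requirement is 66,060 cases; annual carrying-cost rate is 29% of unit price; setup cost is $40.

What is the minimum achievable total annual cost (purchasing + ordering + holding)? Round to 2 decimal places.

$12,748,192.24

H₁ = 29%×$193 = $55.9700;  H₂ = 29%×$192.23 = $55.7467
EOQ₁ = √(2×66,060×40/55.9700) = 307.28  (< 1,720, feasible at tier 1)
EOQ₂ = √(2×66,060×40/55.7467) = 307.90  (< 1,720 → use Q = 1,720 at tier-2 price)
TC(tier 1 (EOQ₁), Q≈307.3) = $12,766,778.55
TC(tier 2, Q≈1,720.0) = $12,748,192.24
Minimum at tier 2: $12,748,192.24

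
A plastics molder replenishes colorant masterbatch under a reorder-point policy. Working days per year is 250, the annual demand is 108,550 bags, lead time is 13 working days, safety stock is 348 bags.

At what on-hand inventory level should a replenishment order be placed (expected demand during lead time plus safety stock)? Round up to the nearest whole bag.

Daily demand d = 108,550 / 250 = 434.200 bags/day
Demand during lead time = 434.200 × 13 = 5,644.60
Reorder point = 5,644.60 + 348 = 5,992.60 → round up

5,993 bags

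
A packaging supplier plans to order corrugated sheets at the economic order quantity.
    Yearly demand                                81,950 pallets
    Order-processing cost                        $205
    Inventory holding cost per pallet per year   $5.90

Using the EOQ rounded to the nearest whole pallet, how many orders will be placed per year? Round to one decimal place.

34.3 orders per year

2DS/H = 2·81,950·205/5.9 = 5,694,830.51
EOQ = √5,694,830.51 ≈ 2,386.38 → Q = 2,386
Orders per year = D/Q = 81,950 / 2,386 = 34.346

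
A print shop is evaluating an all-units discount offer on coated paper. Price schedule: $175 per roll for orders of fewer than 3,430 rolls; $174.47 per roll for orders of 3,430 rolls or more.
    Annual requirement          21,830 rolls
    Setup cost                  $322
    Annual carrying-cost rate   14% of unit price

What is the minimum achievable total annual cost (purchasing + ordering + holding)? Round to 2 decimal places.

$3,838,808.93

H₁ = 14%×$175 = $24.5000;  H₂ = 14%×$174.47 = $24.4258
EOQ₁ = √(2×21,830×322/24.5000) = 757.51  (< 3,430, feasible at tier 1)
EOQ₂ = √(2×21,830×322/24.4258) = 758.66  (< 3,430 → use Q = 3,430 at tier-2 price)
TC(tier 1 (EOQ₁), Q≈757.5) = $3,838,808.93
TC(tier 2, Q≈3,430.0) = $3,852,619.69
Minimum at tier 1 (EOQ₁): $3,838,808.93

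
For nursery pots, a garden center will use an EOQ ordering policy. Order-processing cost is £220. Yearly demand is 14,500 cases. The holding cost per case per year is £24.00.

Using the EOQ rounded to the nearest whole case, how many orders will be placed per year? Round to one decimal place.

2DS/H = 2·14,500·220/24 = 265,833.33
EOQ = √265,833.33 ≈ 515.59 → Q = 516
Orders per year = D/Q = 14,500 / 516 = 28.101

28.1 orders per year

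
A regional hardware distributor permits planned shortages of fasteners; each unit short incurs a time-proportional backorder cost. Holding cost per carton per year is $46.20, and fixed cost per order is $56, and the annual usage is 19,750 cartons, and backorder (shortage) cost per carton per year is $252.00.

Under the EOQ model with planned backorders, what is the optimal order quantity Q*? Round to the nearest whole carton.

Q* = √(2DS/H) · √((H + b)/b)
   = √(2 × 19,750 × 56 / 46.2) · √((46.2 + 252) / 252)
   = 218.812 × 1.0878 ≈ 238.03

238 cartons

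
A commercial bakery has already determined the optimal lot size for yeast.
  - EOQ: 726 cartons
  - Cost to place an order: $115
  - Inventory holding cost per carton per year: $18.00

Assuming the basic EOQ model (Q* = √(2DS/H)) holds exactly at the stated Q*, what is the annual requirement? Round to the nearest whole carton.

41,249 cartons per year

From Q* = √(2DS/H) ⇒ Q*² = 2DS/H.
D = Q²H / (2S) = 726² × 18 / (2 × 115) = 41,249.43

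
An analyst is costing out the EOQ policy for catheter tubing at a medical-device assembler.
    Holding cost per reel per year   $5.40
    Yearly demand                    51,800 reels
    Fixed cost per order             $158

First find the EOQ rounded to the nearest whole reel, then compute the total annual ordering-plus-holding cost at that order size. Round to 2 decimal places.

2DS/H = 2·51,800·158/5.4 = 3,031,259.26
EOQ = √3,031,259.26 ≈ 1,741.05 → Q = 1,741 reels
Ordering: D/Q × S = 51,800/1,741 × $158 = $4,700.98
Holding:  Q/2 × H = 1,741/2 × $5.4 = $4,700.70
Total = $4,700.98 + $4,700.70 = $9,401.68

$9,401.68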